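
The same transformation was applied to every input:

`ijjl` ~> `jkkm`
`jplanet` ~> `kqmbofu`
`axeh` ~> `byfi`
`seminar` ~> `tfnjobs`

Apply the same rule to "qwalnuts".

rxbmovut

The rule is to shift every letter 1 place forward in the alphabet (wrapping around).
"qwalnuts" → "rxbmovut".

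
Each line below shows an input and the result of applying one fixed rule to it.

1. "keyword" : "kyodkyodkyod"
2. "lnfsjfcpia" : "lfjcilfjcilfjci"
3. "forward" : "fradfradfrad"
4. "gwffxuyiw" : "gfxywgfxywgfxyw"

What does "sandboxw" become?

The rule is to keep every other character starting from the first (positions 1st, 3rd, 5th, ...), then write the whole string 3 times in a row.
Starting from "sandboxw": after the first operation, "snbx"; after the second, "snbxsnbxsnbx".

snbxsnbxsnbx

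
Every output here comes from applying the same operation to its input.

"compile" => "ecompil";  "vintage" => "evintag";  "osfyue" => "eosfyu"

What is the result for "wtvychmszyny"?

ywtvychmszyn

What's happening: move the last character to the front.
On "wtvychmszyny" that produces "ywtvychmszyn".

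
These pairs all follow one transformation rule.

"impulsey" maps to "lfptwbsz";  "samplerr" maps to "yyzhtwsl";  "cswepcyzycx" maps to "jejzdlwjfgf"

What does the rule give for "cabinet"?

Rule — move the last 2 characters to the front (rotate right by 2), then shift every letter 7 places forward in the alphabet (wrapping around).
Applying that to "cabinet" gives "lajhipu".

lajhipu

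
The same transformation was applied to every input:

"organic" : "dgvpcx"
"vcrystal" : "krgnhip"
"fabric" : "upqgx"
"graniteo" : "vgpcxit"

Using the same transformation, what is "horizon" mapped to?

wdgxod

Looking at the pairs, the operation is to delete the last character, then shift every letter 11 places backward in the alphabet (wrapping around).
For "horizon", step one produces "horizo"; step two turns that into "wdgxod".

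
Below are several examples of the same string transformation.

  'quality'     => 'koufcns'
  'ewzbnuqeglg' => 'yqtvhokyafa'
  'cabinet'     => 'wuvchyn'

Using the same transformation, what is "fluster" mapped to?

In each case the input is transformed by: shift every letter 6 places backward in the alphabet (wrapping around).
On "fluster" that produces "zfomnyl".

zfomnyl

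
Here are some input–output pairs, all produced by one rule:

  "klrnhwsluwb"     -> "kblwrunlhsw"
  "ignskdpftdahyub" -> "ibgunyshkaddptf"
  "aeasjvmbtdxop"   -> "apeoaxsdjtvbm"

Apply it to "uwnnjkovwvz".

In each case the input is transformed by: take characters alternately from the front and the back (1st, last, 2nd, 2nd-last, ...).
For "uwnnjkovwvz" the result is "uzwvnwnvjok".

uzwvnwnvjok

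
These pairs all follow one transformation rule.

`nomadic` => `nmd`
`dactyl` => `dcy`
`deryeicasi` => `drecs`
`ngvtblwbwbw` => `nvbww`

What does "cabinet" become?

In each case the input is transformed by: swap each adjacent pair of characters (1↔2, 3↔4, ...), then keep every other character starting from the second (positions 2nd, 4th, 6th, ...).
Applying both steps to "cabinet": "acibent", then "cbn".

cbn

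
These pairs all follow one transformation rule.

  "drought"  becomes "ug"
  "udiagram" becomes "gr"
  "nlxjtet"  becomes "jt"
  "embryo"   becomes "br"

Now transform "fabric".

Each output is the input with this applied: move the last 2 characters to the front (rotate right by 2), then keep only the last 2 characters.
Applying both steps to "fabric": "icfabr", then "br".
(Check on "nlxjtet": → "etnlxjt" → "jt" ✓)

br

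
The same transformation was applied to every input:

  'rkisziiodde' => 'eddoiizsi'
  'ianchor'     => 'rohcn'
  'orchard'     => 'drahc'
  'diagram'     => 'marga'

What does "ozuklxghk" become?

Rule — delete the first 2 characters, then reverse the string.
Working it through for "ozuklxghk": intermediate "uklxghk", final "khgxlku".

khgxlku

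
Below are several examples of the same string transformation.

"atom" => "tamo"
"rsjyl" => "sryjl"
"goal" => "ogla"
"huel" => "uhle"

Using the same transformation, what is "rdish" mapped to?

Rule — swap each adjacent pair of characters (1↔2, 3↔4, ...).
"rdish" → "drsih".

drsih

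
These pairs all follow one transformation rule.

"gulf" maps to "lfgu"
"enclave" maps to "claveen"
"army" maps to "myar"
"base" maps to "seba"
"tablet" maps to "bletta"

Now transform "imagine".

What's happening: move the first 2 characters to the end (rotate left by 2).
On "imagine" that produces "agineim".

agineim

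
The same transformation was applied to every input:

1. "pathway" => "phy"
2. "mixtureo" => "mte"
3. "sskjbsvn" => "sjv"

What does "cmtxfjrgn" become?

The rule is to keep one character in every 3, starting at position 1 (positions 1st, 4th, 7th, ...).
Doing the same to "cmtxfjrgn": "cxr".

cxr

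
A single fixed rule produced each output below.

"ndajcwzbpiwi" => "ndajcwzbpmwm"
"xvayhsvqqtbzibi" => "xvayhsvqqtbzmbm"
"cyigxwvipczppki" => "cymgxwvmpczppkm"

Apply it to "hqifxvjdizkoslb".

hqmfxvjdmzkoslb

Each output is the input with this applied: replace every "i" with "m".
On "hqifxvjdizkoslb" that produces "hqmfxvjdmzkoslb".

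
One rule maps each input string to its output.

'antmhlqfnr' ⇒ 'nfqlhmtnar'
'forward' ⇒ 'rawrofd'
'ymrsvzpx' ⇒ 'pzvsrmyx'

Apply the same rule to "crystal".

What's happening: move the last character to the front, then reverse the string.
For "crystal", step one produces "lcrysta"; step two turns that into "atsyrcl".

atsyrcl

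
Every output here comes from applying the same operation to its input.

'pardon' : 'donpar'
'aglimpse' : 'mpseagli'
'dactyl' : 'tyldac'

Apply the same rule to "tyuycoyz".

The pattern: swap the front and back halves of the string.
So "tyuycoyz" becomes "coyztyuy".

coyztyuy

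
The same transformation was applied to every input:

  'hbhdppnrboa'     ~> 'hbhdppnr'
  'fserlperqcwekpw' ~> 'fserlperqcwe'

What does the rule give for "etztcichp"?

The transformation: delete the last 3 characters.
So "etztcichp" becomes "etztci".

etztci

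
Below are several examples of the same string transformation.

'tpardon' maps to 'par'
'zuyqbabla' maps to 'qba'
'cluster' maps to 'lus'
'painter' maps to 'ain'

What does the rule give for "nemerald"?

mer

Rule — move the last 3 characters to the front (rotate right by 3), then keep only the last 3 characters.
On "nemerald" that produces "mer".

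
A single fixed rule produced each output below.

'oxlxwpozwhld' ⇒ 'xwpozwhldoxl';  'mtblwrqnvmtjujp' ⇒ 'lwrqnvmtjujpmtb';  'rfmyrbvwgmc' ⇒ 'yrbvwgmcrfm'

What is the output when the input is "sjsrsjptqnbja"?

rsjptqnbjasjs

The transformation: move the first 3 characters to the end (rotate left by 3).
Applying that to "sjsrsjptqnbja" gives "rsjptqnbjasjs".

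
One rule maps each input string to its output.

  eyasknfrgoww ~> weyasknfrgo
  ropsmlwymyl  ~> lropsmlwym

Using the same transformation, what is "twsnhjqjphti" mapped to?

itwsnhjqjph

Each output is the input with this applied: move the last character to the front, then delete the last character.
So "twsnhjqjphti" becomes "itwsnhjqjph".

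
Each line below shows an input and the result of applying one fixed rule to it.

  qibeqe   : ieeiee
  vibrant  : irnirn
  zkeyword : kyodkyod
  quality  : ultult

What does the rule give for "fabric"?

What's happening: keep every other character starting from the second (positions 2nd, 4th, 6th, ...), then write the whole string twice.
Working it through for "fabric": intermediate "arc", final "arcarc".

arcarc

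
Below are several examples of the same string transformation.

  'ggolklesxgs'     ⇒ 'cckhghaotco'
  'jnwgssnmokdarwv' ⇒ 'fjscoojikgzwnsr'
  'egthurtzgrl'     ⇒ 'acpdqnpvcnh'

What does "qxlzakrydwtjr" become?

What's happening: shift every letter 4 places backward in the alphabet (wrapping around).
On "qxlzakrydwtjr" that produces "mthvwgnuzspfn".

mthvwgnuzspfn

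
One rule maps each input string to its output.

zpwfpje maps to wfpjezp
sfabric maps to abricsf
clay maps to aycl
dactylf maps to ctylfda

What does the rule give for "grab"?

abgr

The rule is to move the first 2 characters to the end (rotate left by 2).
On "grab" that produces "abgr".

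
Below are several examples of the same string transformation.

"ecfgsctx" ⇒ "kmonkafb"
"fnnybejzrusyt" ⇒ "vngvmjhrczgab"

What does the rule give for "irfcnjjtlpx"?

The rule is to shift every letter 8 places forward in the alphabet (wrapping around), then swap each adjacent pair of characters (1↔2, 3↔4, ...).
Working it through for "irfcnjjtlpx": intermediate "qznkvrrbtxf", final "zqknrvbrxtf".

zqknrvbrxtf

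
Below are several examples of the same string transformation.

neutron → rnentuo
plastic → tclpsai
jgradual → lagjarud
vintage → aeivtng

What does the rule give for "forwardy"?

Rule — swap each adjacent pair of characters (1↔2, 3↔4, ...), then move the last 2 characters to the front (rotate right by 2).
For "forwardy", step one produces "ofwrrayd"; step two turns that into "ydofwrra".

ydofwrra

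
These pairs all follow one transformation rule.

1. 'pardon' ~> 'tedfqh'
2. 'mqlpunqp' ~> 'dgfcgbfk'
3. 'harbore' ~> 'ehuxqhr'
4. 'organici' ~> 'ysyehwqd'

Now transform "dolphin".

xydtebf

The rule is to shift every letter 10 places backward in the alphabet (wrapping around), then move the last 3 characters to the front (rotate right by 3).
"dolphin" → "tebfxyd" → "xydtebf".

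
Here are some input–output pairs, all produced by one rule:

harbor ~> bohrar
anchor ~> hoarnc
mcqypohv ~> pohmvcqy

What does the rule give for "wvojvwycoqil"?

ycoqiwlvojvw

The rule is to swap the first and last characters, then swap the front and back halves of the string.
Applying that to "wvojvwycoqil" gives "ycoqiwlvojvw".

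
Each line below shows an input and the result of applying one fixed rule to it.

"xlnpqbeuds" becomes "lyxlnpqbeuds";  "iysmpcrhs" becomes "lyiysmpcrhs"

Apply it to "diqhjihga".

lydiqhjihga

The transformation: prepend "ly".
For "diqhjihga" the result is "lydiqhjihga".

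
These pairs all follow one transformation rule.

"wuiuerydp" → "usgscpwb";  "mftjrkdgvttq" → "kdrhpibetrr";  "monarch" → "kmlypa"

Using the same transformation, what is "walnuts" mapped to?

In each case the input is transformed by: delete the last character, then shift every letter 2 places backward in the alphabet (wrapping around).
On "walnuts": the first step gives "walnut", and the second then gives "uyjlsr".

uyjlsr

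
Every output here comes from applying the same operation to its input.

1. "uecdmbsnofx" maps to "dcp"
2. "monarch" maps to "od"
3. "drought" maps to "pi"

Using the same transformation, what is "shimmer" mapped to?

jf

Rule — shift every letter 1 place forward in the alphabet (wrapping around), then keep one character in every 3, starting at position 3 (positions 3rd, 6th, 9th, ...).
On "shimmer": the first step gives "tijnnfs", and the second then gives "jf".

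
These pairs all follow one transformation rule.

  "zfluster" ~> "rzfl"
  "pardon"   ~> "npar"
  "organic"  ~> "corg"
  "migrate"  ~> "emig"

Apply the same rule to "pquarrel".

lpqu

Looking at the pairs, the operation is to move the last character to the front, then keep only the first 4 characters.
Applying both steps to "pquarrel": "lpquarre", then "lpqu".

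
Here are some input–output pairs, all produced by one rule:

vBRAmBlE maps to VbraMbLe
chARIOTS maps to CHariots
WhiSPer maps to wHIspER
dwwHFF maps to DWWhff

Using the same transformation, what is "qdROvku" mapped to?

QDroVKU

The pattern: flip the case of every letter.
"qdROvku" → "QDroVKU".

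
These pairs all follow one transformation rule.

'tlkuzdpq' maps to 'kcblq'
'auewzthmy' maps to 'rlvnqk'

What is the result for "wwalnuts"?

nnrce

The rule is to shift every letter 9 places backward in the alphabet (wrapping around), then delete the last 3 characters.
Applying both steps to "wwalnuts": "nnrcelkj", then "nnrce".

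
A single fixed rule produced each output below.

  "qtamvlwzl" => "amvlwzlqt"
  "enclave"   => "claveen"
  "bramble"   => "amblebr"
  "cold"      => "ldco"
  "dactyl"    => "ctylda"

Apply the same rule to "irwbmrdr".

The pattern: move the first 2 characters to the end (rotate left by 2).
For "irwbmrdr" the result is "wbmrdrir".

wbmrdrir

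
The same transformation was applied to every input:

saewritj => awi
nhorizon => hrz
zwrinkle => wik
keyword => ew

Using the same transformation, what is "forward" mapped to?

Looking at the pairs, the operation is to delete the last 2 characters, then keep every other character starting from the second (positions 2nd, 4th, 6th, ...).
Working it through for "forward": intermediate "forwa", final "ow".

ow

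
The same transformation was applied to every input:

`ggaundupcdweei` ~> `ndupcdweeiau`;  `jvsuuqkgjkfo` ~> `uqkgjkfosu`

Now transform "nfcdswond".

The transformation: delete the first 2 characters, then move the first 2 characters to the end (rotate left by 2).
For "nfcdswond" the result is "swondcd".

swondcd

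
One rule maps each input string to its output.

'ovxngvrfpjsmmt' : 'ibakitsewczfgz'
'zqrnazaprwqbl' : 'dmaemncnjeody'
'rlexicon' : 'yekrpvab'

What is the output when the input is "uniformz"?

The transformation: shift every letter 13 places forward in the alphabet (wrapping around) — i.e. ROT13, then swap each adjacent pair of characters (1↔2, 3↔4, ...).
So "uniformz" becomes "ahsvebmz".

ahsvebmz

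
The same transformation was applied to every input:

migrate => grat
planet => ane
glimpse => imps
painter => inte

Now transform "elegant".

Each output is the input with this applied: move the last character to the front, then delete the first 3 characters.
For "elegant", step one produces "telegan"; step two turns that into "egan".

egan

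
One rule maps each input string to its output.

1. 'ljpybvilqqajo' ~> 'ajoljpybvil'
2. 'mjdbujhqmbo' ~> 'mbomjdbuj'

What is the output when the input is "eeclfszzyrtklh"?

klheeclfszzy

The rule is to move the last 3 characters to the front (rotate right by 3), then delete the last 2 characters.
Starting from "eeclfszzyrtklh": after the first operation, "klheeclfszzyrt"; after the second, "klheeclfszzy".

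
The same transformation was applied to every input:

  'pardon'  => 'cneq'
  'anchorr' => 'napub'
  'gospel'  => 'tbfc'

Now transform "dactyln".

qnpgl

Rule — shift every letter 13 places forward in the alphabet (wrapping around) — i.e. ROT13, then delete the last 2 characters.
So "dactyln" becomes "qnpgl".
(Check on "anchorr": → "napubee" → "napub" ✓)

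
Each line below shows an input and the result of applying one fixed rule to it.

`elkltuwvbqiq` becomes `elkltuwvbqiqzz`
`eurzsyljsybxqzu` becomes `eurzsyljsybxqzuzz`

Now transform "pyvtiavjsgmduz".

What's happening: append "zz".
Doing the same to "pyvtiavjsgmduz": "pyvtiavjsgmduzzz".

pyvtiavjsgmduzzz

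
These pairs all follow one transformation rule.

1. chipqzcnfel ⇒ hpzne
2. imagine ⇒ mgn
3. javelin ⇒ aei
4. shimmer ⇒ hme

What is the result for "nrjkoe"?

Looking at the pairs, the operation is to keep every other character starting from the second (positions 2nd, 4th, 6th, ...).
Applying that to "nrjkoe" gives "rke".

rke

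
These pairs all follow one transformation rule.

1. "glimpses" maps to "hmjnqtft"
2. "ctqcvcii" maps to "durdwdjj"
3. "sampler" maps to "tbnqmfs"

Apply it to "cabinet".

dbcjofu

Each output is the input with this applied: shift every letter 1 place forward in the alphabet (wrapping around).
"cabinet" → "dbcjofu".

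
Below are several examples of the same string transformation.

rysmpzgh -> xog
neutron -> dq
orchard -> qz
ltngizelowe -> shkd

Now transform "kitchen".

hg

Rule — shift every letter 1 place backward in the alphabet (wrapping around), then keep one character in every 3, starting at position 2 (positions 2nd, 5th, 8th, ...).
For "kitchen", step one produces "jhsbgdm"; step two turns that into "hg".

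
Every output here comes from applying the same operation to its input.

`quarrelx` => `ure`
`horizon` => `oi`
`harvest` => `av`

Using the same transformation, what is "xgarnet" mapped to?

gr

The pattern: delete the last 2 characters, then keep every other character starting from the second (positions 2nd, 4th, 6th, ...).
Working it through for "xgarnet": intermediate "xgarn", final "gr".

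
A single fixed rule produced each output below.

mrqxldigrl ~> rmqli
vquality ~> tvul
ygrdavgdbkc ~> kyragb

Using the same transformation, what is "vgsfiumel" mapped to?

evsim

The rule is to move the last 2 characters to the front (rotate right by 2), then keep every other character starting from the first (positions 1st, 3rd, 5th, ...).
Applying that to "vgsfiumel" gives "evsim".
(Check on "vquality": → "tyvquali" → "tvul" ✓)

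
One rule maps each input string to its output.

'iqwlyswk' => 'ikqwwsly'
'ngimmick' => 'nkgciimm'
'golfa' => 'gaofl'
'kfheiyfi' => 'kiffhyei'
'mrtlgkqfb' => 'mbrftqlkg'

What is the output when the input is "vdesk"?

The rule is to take characters alternately from the front and the back (1st, last, 2nd, 2nd-last, ...).
So "vdesk" becomes "vkdse".

vkdse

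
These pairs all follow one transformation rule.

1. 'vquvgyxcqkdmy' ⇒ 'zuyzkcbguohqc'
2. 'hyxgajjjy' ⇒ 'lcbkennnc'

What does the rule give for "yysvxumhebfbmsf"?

The rule is to shift every letter 4 places forward in the alphabet (wrapping around).
"yysvxumhebfbmsf" → "ccwzbyqlifjfqwj".

ccwzbyqlifjfqwj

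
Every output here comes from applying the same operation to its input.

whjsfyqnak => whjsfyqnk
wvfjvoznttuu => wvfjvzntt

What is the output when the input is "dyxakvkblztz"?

dyxkvkblztz

Each output is the input with this applied: remove every vowel.
Doing the same to "dyxakvkblztz": "dyxkvkblztz".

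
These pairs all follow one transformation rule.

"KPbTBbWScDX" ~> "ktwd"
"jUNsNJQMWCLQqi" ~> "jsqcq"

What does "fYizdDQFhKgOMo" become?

The transformation: keep one character in every 3, starting at position 1 (positions 1st, 4th, 7th, ...), then convert every letter to lowercase.
"fYizdDQFhKgOMo" → "fzQKM" → "fzqkm".

fzqkm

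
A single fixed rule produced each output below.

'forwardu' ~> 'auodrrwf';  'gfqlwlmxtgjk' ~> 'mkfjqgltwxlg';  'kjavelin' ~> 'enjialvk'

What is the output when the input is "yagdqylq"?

In each case the input is transformed by: take characters alternately from the front and the back (1st, last, 2nd, 2nd-last, ...), then swap the first and last characters.
On "yagdqylq" that produces "qqalgydy".
(Check on "forwardu": → "fuodrrwa" → "auodrrwf" ✓)

qqalgydy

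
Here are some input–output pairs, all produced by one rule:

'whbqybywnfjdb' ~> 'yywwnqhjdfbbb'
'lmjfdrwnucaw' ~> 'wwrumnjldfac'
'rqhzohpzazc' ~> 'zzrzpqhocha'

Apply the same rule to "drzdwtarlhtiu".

wzturtlrhidda

The transformation: sort the characters into reverse alphabetical order, then swap each adjacent pair of characters (1↔2, 3↔4, ...).
Applying that to "drzdwtarlhtiu" gives "wzturtlrhidda".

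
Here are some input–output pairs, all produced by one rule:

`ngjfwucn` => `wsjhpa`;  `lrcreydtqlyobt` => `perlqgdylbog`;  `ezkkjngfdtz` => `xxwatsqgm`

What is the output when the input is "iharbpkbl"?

The transformation: delete the first 2 characters, then shift every letter 13 places forward in the alphabet (wrapping around) — i.e. ROT13.
"iharbpkbl" → "arbpkbl" → "neocxoy".

neocxoy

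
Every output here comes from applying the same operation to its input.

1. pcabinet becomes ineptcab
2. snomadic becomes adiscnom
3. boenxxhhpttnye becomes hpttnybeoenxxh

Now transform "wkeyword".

worwdkey

The rule is to swap the first and last characters, then swap the front and back halves of the string.
For "wkeyword" the result is "worwdkey".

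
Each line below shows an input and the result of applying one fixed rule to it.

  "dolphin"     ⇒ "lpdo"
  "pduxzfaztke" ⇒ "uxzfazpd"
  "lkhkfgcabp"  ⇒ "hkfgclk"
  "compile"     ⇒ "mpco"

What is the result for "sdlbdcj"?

The pattern: delete the last 3 characters, then move the first 2 characters to the end (rotate left by 2).
For "sdlbdcj", step one produces "sdlb"; step two turns that into "lbsd".

lbsd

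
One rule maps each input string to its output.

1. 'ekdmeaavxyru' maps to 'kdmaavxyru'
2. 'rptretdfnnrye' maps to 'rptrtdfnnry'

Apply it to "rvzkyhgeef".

rvzkyhgf

Looking at the pairs, the operation is to remove every "e".
For "rvzkyhgeef" the result is "rvzkyhgf".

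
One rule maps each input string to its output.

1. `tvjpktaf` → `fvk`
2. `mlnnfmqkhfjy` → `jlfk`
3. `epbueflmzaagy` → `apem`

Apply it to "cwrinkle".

In each case the input is transformed by: keep one character in every 3, starting at position 2 (positions 2nd, 5th, 8th, ...), then move the last character to the front.
Starting from "cwrinkle": after the first operation, "wne"; after the second, "ewn".

ewn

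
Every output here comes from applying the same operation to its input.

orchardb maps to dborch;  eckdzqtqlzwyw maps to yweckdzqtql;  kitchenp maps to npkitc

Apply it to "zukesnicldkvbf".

Looking at the pairs, the operation is to move the last 2 characters to the front (rotate right by 2), then delete the last 2 characters.
For "zukesnicldkvbf", step one produces "bfzukesnicldkv"; step two turns that into "bfzukesnicld".

bfzukesnicld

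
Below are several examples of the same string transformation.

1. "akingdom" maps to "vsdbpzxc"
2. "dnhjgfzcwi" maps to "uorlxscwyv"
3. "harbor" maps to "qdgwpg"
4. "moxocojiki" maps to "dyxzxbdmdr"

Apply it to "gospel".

etavdh

The transformation: swap the front and back halves of the string, then shift every letter 11 places backward in the alphabet (wrapping around).
Applying both steps to "gospel": "pelgos", then "etavdh".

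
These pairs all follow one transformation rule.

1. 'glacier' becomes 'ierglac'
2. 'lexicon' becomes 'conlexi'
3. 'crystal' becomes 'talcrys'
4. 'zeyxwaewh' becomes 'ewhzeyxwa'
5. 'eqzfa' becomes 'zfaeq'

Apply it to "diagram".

ramdiag

Looking at the pairs, the operation is to move the last 3 characters to the front (rotate right by 3).
So "diagram" becomes "ramdiag".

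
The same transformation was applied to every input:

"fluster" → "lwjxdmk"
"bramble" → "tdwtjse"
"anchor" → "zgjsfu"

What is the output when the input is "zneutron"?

jgfrfwml

In each case the input is transformed by: move the last 3 characters to the front (rotate right by 3), then shift every letter 8 places backward in the alphabet (wrapping around).
Applying that to "zneutron" gives "jgfrfwml".
(Check on "anchor": → "horanc" → "zgjsfu" ✓)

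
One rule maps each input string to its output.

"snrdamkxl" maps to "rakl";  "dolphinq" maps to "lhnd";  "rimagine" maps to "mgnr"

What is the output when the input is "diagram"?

Looking at the pairs, the operation is to move the first character to the end, then keep every other character starting from the second (positions 2nd, 4th, 6th, ...).
For "diagram", step one produces "iagramd"; step two turns that into "arm".

arm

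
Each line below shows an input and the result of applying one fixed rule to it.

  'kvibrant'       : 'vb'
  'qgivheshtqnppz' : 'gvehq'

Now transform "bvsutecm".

vu

In each case the input is transformed by: delete the last 3 characters, then keep every other character starting from the second (positions 2nd, 4th, 6th, ...).
Applying that to "bvsutecm" gives "vu".
(Check on "qgivheshtqnppz": → "qgivheshtqn" → "gvehq" ✓)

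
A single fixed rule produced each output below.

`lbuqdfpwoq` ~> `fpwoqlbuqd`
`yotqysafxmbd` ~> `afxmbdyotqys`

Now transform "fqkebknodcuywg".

odcuywgfqkebkn

In each case the input is transformed by: swap the front and back halves of the string.
On "fqkebknodcuywg" that produces "odcuywgfqkebkn".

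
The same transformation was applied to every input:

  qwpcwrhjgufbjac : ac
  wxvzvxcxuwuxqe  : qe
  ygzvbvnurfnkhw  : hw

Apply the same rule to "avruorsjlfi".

Each output is the input with this applied: keep only the last 2 characters.
Doing the same to "avruorsjlfi": "fi".

fi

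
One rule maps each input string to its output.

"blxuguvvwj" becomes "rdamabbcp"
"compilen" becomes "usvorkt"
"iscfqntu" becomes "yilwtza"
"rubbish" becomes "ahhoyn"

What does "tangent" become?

The transformation: shift every letter 6 places forward in the alphabet (wrapping around), then delete the first character.
"tangent" → "gtmktz".

gtmktz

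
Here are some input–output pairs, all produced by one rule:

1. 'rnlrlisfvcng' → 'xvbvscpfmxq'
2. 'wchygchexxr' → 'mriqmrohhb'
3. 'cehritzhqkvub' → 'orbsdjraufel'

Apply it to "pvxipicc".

fhszsmm

Each output is the input with this applied: shift every letter 10 places forward in the alphabet (wrapping around), then delete the first character.
Doing the same to "pvxipicc": "fhszsmm".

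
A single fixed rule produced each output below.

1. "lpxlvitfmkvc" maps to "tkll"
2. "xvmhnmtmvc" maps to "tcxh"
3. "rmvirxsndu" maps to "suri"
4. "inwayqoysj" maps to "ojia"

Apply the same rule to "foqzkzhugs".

hsfz

In each case the input is transformed by: keep one character in every 3, starting at position 1 (positions 1st, 4th, 7th, ...), then swap the front and back halves of the string.
For "foqzkzhugs", step one produces "fzhs"; step two turns that into "hsfz".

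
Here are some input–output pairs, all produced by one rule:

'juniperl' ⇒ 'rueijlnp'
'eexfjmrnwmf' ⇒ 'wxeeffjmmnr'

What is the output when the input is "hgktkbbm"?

What's happening: sort the characters into alphabetical order, then move the last 2 characters to the front (rotate right by 2).
Starting from "hgktkbbm": after the first operation, "bbghkkmt"; after the second, "mtbbghkk".

mtbbghkk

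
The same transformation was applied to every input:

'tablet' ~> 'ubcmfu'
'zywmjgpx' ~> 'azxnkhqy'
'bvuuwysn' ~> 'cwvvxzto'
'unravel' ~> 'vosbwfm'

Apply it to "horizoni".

The rule is to shift every letter 1 place forward in the alphabet (wrapping around).
So "horizoni" becomes "ipsjapoj".

ipsjapoj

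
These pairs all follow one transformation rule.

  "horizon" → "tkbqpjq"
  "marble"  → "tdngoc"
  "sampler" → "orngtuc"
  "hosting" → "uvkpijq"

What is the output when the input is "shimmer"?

The rule is to move the first 2 characters to the end (rotate left by 2), then shift every letter 2 places forward in the alphabet (wrapping around).
Starting from "shimmer": after the first operation, "immersh"; after the second, "koogtuj".

koogtuj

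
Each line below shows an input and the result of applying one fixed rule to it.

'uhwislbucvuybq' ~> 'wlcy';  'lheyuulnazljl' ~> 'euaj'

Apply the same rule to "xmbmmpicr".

bpr

In each case the input is transformed by: keep one character in every 3, starting at position 3 (positions 3rd, 6th, 9th, ...).
For "xmbmmpicr" the result is "bpr".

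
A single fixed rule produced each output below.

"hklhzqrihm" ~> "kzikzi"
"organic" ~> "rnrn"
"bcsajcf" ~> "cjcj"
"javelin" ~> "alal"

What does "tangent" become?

aeae

The transformation: keep one character in every 3, starting at position 2 (positions 2nd, 5th, 8th, ...), then write the whole string twice.
On "tangent": the first step gives "ae", and the second then gives "aeae".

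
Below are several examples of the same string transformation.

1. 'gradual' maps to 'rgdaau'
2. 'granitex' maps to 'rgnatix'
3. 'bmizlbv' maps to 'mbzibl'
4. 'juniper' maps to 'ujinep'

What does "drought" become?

rduohg

The pattern: swap each adjacent pair of characters (1↔2, 3↔4, ...), then delete the last character.
Applying both steps to "drought": "rduohgt", then "rduohg".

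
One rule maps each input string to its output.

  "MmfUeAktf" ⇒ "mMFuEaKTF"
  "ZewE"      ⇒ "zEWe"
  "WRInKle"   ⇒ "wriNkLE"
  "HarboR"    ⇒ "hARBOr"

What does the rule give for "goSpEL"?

GOsPel

The rule is to flip the case of every letter.
For "goSpEL" the result is "GOsPel".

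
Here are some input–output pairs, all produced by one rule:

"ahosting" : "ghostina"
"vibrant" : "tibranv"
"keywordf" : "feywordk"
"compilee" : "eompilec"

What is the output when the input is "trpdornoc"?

crpdornot

The rule is to swap the first and last characters.
On "trpdornoc" that produces "crpdornot".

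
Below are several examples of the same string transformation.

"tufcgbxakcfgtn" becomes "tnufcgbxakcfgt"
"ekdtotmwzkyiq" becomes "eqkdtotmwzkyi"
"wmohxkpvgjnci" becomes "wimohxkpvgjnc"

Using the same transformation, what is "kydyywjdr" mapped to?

What's happening: swap the first and last characters, then move the last character to the front.
Starting from "kydyywjdr": after the first operation, "rydyywjdk"; after the second, "krydyywjd".

krydyywjd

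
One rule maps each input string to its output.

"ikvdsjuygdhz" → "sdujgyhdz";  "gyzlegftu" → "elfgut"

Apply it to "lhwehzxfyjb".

hexzyfbj

What's happening: delete the first 3 characters, then swap each adjacent pair of characters (1↔2, 3↔4, ...).
For "lhwehzxfyjb", step one produces "ehzxfyjb"; step two turns that into "hexzyfbj".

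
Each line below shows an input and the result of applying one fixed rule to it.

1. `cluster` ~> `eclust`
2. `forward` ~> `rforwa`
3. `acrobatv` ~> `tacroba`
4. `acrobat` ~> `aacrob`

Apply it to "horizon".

ohoriz

The pattern: delete the last character, then move the last character to the front.
Starting from "horizon": after the first operation, "horizo"; after the second, "ohoriz".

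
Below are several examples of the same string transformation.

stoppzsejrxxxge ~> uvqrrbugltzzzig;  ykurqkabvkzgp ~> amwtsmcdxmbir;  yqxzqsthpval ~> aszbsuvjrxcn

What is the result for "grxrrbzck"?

itzttdbem

Each output is the input with this applied: shift every letter 2 places forward in the alphabet (wrapping around).
On "grxrrbzck" that produces "itzttdbem".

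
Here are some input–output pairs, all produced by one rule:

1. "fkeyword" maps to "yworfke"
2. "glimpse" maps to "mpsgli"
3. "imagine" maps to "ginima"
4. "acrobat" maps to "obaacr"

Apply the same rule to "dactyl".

tydac

Looking at the pairs, the operation is to delete the last character, then move the first 3 characters to the end (rotate left by 3).
For "dactyl", step one produces "dacty"; step two turns that into "tydac".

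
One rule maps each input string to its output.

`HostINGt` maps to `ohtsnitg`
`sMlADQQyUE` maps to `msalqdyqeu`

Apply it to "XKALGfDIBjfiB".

Rule — swap each adjacent pair of characters (1↔2, 3↔4, ...), then convert every letter to lowercase.
Applying both steps to "XKALGfDIBjfiB": "KXLAfGIDjBifB", then "kxlafgidjbifb".

kxlafgidjbifb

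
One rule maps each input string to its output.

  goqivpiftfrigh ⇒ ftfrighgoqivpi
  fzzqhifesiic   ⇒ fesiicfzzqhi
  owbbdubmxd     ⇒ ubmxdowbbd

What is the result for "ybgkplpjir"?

lpjirybgkp

Looking at the pairs, the operation is to swap the front and back halves of the string.
So "ybgkplpjir" becomes "lpjirybgkp".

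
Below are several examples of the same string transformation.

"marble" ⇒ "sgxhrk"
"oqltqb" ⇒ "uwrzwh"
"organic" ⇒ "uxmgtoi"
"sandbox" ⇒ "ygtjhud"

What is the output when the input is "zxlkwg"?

Each output is the input with this applied: shift every letter 6 places forward in the alphabet (wrapping around).
For "zxlkwg" the result is "fdrqcm".

fdrqcm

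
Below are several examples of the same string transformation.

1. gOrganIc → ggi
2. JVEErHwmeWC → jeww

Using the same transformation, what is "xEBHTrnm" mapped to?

What's happening: keep one character in every 3, starting at position 1 (positions 1st, 4th, 7th, ...), then convert every letter to lowercase.
Starting from "xEBHTrnm": after the first operation, "xHn"; after the second, "xhn".
(Check on "gOrganIc": → "ggI" → "ggi" ✓)

xhn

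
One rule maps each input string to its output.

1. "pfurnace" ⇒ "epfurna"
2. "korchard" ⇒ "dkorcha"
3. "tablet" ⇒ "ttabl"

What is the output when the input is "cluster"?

Looking at the pairs, the operation is to move the last 2 characters to the front (rotate right by 2), then delete the first character.
So "cluster" becomes "rclust".

rclust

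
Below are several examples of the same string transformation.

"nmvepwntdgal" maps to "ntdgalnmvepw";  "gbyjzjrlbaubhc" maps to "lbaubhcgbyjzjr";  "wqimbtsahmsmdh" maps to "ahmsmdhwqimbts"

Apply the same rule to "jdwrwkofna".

Each output is the input with this applied: swap the front and back halves of the string.
On "jdwrwkofna" that produces "kofnajdwrw".

kofnajdwrw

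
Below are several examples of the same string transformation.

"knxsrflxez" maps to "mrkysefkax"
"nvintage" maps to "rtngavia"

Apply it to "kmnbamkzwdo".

What's happening: shift every letter 13 places forward in the alphabet (wrapping around) — i.e. ROT13, then reverse the string.
Working it through for "kmnbamkzwdo": intermediate "xzaonzxmjqb", final "bqjmxznoazx".

bqjmxznoazx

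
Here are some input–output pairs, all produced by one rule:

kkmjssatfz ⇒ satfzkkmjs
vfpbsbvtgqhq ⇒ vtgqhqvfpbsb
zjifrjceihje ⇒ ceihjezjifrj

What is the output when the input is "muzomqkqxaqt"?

kqxaqtmuzomq

What's happening: swap the front and back halves of the string.
For "muzomqkqxaqt" the result is "kqxaqtmuzomq".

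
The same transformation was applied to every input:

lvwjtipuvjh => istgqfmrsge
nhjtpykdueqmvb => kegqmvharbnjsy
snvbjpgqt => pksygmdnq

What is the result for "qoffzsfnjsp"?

In each case the input is transformed by: shift every letter 3 places backward in the alphabet (wrapping around).
For "qoffzsfnjsp" the result is "nlccwpckgpm".

nlccwpckgpm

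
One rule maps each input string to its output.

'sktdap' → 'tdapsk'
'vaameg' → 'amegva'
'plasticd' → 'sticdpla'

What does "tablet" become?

The transformation: swap the front and back halves of the string, then move the last character to the front.
For "tablet", step one produces "lettab"; step two turns that into "bletta".

bletta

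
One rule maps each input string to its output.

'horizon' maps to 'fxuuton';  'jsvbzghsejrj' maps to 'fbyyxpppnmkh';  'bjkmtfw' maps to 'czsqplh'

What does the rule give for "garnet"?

zxtmkg

Each output is the input with this applied: sort the characters into reverse alphabetical order, then shift every letter 6 places forward in the alphabet (wrapping around).
Working it through for "garnet": intermediate "trngea", final "zxtmkg".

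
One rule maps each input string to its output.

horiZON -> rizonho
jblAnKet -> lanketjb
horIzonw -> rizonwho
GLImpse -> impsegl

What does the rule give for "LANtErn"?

Rule — move the first 2 characters to the end (rotate left by 2), then convert every letter to lowercase.
On "LANtErn": the first step gives "NtErnLA", and the second then gives "nternla".

nternla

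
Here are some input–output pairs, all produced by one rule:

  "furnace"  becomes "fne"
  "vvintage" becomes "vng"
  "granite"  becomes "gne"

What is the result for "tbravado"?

Looking at the pairs, the operation is to keep one character in every 3, starting at position 1 (positions 1st, 4th, 7th, ...).
So "tbravado" becomes "tad".

tad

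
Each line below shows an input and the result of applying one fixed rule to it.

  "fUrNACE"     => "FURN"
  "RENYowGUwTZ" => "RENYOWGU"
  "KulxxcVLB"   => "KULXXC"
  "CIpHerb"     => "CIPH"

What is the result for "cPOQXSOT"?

CPOQX

The rule is to delete the last 3 characters, then convert every letter to uppercase.
For "cPOQXSOT", step one produces "cPOQX"; step two turns that into "CPOQX".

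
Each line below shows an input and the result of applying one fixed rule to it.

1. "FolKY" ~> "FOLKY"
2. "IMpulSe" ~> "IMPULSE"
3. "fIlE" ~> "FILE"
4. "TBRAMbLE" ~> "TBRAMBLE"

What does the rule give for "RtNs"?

RTNS

What's happening: convert every letter to uppercase.
For "RtNs" the result is "RTNS".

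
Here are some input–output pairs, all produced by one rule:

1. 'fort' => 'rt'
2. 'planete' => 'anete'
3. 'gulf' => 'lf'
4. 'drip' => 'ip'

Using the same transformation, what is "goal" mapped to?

al

The rule is to delete the first 2 characters.
So "goal" becomes "al".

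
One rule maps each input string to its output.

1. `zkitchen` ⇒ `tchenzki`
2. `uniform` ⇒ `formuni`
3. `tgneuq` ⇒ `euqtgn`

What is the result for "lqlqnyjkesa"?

qnyjkesalql

The pattern: move the first 3 characters to the end (rotate left by 3).
Doing the same to "lqlqnyjkesa": "qnyjkesalql".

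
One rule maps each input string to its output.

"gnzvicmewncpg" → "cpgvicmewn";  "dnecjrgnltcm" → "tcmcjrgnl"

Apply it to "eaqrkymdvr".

dvrrkym

The pattern: delete the first 3 characters, then move the last 3 characters to the front (rotate right by 3).
Working it through for "eaqrkymdvr": intermediate "rkymdvr", final "dvrrkym".
(Check on "dnecjrgnltcm": → "cjrgnltcm" → "tcmcjrgnl" ✓)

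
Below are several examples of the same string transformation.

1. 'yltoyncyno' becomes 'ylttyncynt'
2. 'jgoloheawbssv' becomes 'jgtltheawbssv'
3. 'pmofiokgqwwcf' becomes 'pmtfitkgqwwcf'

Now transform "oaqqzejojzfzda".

taqqzejtjzfzda

In each case the input is transformed by: replace every "o" with "t".
On "oaqqzejojzfzda" that produces "taqqzejtjzfzda".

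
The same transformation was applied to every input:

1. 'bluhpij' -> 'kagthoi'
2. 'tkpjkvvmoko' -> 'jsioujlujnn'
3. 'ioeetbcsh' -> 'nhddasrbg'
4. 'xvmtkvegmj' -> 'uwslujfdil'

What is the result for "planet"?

Looking at the pairs, the operation is to shift every letter 1 place backward in the alphabet (wrapping around), then swap each adjacent pair of characters (1↔2, 3↔4, ...).
So "planet" becomes "komzsd".

komzsd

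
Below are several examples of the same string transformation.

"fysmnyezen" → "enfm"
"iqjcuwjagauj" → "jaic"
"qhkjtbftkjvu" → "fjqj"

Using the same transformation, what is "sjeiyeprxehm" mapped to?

The rule is to keep one character in every 3, starting at position 1 (positions 1st, 4th, 7th, ...), then move the last 2 characters to the front (rotate right by 2).
For "sjeiyeprxehm" the result is "pesi".
(Check on "iqjcuwjagauj": → "icja" → "jaic" ✓)

pesi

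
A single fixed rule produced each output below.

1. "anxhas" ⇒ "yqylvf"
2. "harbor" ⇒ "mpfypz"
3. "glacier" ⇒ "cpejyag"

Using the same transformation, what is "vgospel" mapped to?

cjtemqn

The transformation: move the last 2 characters to the front (rotate right by 2), then shift every letter 2 places backward in the alphabet (wrapping around).
"vgospel" → "cjtemqn".
(Check on "glacier": → "erglaci" → "cpejyag" ✓)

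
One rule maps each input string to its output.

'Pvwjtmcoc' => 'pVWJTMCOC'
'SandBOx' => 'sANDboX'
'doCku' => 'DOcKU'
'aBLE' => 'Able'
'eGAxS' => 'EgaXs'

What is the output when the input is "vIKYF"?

Rule — flip the case of every letter.
"vIKYF" → "Vikyf".

Vikyf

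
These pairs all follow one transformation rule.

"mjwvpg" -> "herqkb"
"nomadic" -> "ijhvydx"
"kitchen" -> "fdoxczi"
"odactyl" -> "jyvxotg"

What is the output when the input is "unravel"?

pimvqzg

Each output is the input with this applied: shift every letter 5 places backward in the alphabet (wrapping around).
On "unravel" that produces "pimvqzg".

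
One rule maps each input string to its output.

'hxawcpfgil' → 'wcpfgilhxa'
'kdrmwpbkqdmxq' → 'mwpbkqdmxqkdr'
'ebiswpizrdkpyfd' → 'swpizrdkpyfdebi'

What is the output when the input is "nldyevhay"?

The transformation: move the first 3 characters to the end (rotate left by 3).
For "nldyevhay" the result is "yevhaynld".

yevhaynld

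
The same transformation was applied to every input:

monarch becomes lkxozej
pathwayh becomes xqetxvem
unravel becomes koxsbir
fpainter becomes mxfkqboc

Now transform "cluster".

The transformation: move the first character to the end, then shift every letter 3 places backward in the alphabet (wrapping around).
For "cluster", step one produces "lusterc"; step two turns that into "irpqboz".
(Check on "unravel": → "nravelu" → "koxsbir" ✓)

irpqboz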